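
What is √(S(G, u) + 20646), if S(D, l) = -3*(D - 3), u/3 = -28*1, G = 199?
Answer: √20058 ≈ 141.63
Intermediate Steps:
u = -84 (u = 3*(-28*1) = 3*(-28) = -84)
S(D, l) = 9 - 3*D (S(D, l) = -3*(-3 + D) = 9 - 3*D)
√(S(G, u) + 20646) = √((9 - 3*199) + 20646) = √((9 - 597) + 20646) = √(-588 + 20646) = √20058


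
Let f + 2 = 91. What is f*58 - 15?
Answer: 5147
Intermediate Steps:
f = 89 (f = -2 + 91 = 89)
f*58 - 15 = 89*58 - 15 = 5162 - 15 = 5147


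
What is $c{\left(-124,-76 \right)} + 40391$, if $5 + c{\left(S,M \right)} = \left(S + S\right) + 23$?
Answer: $40161$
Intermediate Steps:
$c{\left(S,M \right)} = 18 + 2 S$ ($c{\left(S,M \right)} = -5 + \left(\left(S + S\right) + 23\right) = -5 + \left(2 S + 23\right) = -5 + \left(23 + 2 S\right) = 18 + 2 S$)
$c{\left(-124,-76 \right)} + 40391 = \left(18 + 2 \left(-124\right)\right) + 40391 = \left(18 - 248\right) + 40391 = -230 + 40391 = 40161$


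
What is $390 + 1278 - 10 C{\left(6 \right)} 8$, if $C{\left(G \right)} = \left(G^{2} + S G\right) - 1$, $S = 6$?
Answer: $-7258650$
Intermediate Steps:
$C{\left(G \right)} = -1 + G^{2} + 6 G$ ($C{\left(G \right)} = \left(G^{2} + 6 G\right) - 1 = -1 + G^{2} + 6 G$)
$390 + 1278 - 10 C{\left(6 \right)} 8 = 390 + 1278 - 10 \left(-1 + 6^{2} + 6 \cdot 6\right) 8 = 390 + 1278 - 10 \left(-1 + 36 + 36\right) 8 = 390 + 1278 \left(-10\right) 71 \cdot 8 = 390 + 1278 \left(\left(-710\right) 8\right) = 390 + 1278 \left(-5680\right) = 390 - 7259040 = -7258650$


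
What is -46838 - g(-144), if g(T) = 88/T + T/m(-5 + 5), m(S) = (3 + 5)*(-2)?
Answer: -843235/18 ≈ -46846.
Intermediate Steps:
m(S) = -16 (m(S) = 8*(-2) = -16)
g(T) = 88/T - T/16 (g(T) = 88/T + T/(-16) = 88/T + T*(-1/16) = 88/T - T/16)
-46838 - g(-144) = -46838 - (88/(-144) - 1/16*(-144)) = -46838 - (88*(-1/144) + 9) = -46838 - (-11/18 + 9) = -46838 - 1*151/18 = -46838 - 151/18 = -843235/18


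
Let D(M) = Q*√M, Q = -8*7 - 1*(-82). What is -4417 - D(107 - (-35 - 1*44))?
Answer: -4417 - 26*√186 ≈ -4771.6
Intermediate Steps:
Q = 26 (Q = -56 + 82 = 26)
D(M) = 26*√M
-4417 - D(107 - (-35 - 1*44)) = -4417 - 26*√(107 - (-35 - 1*44)) = -4417 - 26*√(107 - (-35 - 44)) = -4417 - 26*√(107 - 1*(-79)) = -4417 - 26*√(107 + 79) = -4417 - 26*√186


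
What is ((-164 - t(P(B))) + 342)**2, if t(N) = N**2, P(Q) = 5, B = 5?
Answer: 23409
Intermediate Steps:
((-164 - t(P(B))) + 342)**2 = ((-164 - 1*5**2) + 342)**2 = ((-164 - 1*25) + 342)**2 = ((-164 - 25) + 342)**2 = (-189 + 342)**2 = 153**2 = 23409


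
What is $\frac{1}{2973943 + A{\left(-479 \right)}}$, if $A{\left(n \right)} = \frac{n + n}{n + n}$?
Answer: $\frac{1}{2973944} \approx 3.3625 \cdot 10^{-7}$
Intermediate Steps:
$A{\left(n \right)} = 1$ ($A{\left(n \right)} = \frac{2 n}{2 n} = 2 n \frac{1}{2 n} = 1$)
$\frac{1}{2973943 + A{\left(-479 \right)}} = \frac{1}{2973943 + 1} = \frac{1}{2973944}$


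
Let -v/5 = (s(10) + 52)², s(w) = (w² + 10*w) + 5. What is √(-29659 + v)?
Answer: 4*I*√22494 ≈ 599.92*I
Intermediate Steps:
s(w) = 5 + w² + 10*w
v = -330245 (v = -5*((5 + 10² + 10*10) + 52)² = -5*((5 + 100 + 100) + 52)² = -5*(205 + 52)² = -5*257² = -5*66049 = -330245)
√(-29659 + v) = √(-29659 - 330245) = √(-359904) = 4*I*√22494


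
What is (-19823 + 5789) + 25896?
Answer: 11862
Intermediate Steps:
(-19823 + 5789) + 25896 = -14034 + 25896 = 11862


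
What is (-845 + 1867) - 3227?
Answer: -2205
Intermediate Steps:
(-845 + 1867) - 3227 = 1022 - 3227 = -2205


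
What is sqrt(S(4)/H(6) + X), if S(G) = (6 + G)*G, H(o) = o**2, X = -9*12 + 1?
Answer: I*sqrt(953)/3 ≈ 10.29*I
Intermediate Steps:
X = -107 (X = -108 + 1 = -107)
S(G) = G*(6 + G)
sqrt(S(4)/H(6) + X) = sqrt((4*(6 + 4))/(6**2) - 107) = sqrt((4*10)/36 - 107) = sqrt(40*(1/36) - 107) = sqrt(10/9 - 107) = sqrt(-953/9) = I*sqrt(953)/3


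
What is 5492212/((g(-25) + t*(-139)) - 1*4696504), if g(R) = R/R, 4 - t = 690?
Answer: -5492212/4601149 ≈ -1.1937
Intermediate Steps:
t = -686 (t = 4 - 1*690 = 4 - 690 = -686)
g(R) = 1
5492212/((g(-25) + t*(-139)) - 1*4696504) = 5492212/((1 - 686*(-139)) - 1*4696504) = 5492212/((1 + 95354) - 4696504) = 5492212/(95355 - 4696504) = 5492212/(-4601149) = 5492212*(-1/4601149) = -5492212/4601149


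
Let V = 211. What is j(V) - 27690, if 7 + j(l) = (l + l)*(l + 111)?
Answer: 108187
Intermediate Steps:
j(l) = -7 + 2*l*(111 + l) (j(l) = -7 + (l + l)*(l + 111) = -7 + (2*l)*(111 + l) = -7 + 2*l*(111 + l))
j(V) - 27690 = (-7 + 2*211² + 222*211) - 27690 = (-7 + 2*44521 + 46842) - 27690 = (-7 + 89042 + 46842) - 27690 = 135877 - 27690 = 108187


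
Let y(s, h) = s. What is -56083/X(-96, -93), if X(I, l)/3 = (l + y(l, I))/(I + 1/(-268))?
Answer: -1442959507/149544 ≈ -9649.1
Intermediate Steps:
X(I, l) = 6*l/(-1/268 + I) (X(I, l) = 3*((l + l)/(I + 1/(-268))) = 3*((2*l)/(I - 1/268)) = 3*((2*l)/(-1/268 + I)) = 3*(2*l/(-1/268 + I)) = 6*l/(-1/268 + I))
-56083/X(-96, -93) = -56083/(1608*(-93)/(-1 + 268*(-96))) = -56083/(1608*(-93)/(-1 - 25728)) = -56083/(1608*(-93)/(-25729)) = -56083/(1608*(-93)*(-1/25729)) = -56083/149544/25729 = -56083*25729/149544 = -1442959507/149544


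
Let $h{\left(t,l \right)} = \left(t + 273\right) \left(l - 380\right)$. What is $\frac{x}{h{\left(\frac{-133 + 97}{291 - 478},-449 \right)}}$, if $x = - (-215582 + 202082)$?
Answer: $- \frac{841500}{14117041} \approx -0.059609$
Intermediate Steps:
$h{\left(t,l \right)} = \left(-380 + l\right) \left(273 + t\right)$ ($h{\left(t,l \right)} = \left(273 + t\right) \left(-380 + l\right) = \left(-380 + l\right) \left(273 + t\right)$)
$x = 13500$ ($x = \left(-1\right) \left(-13500\right) = 13500$)
$\frac{x}{h{\left(\frac{-133 + 97}{291 - 478},-449 \right)}} = \frac{13500}{-103740 - 380 \frac{-133 + 97}{291 - 478} + 273 \left(-449\right) - 449 \frac{-133 + 97}{291 - 478}} = \frac{13500}{-103740 - 380 \left(- \frac{36}{-187}\right) - 122577 - 449 \left(- \frac{36}{-187}\right)} = \frac{13500}{-103740 - 380 \left(\left(-36\right) \left(- \frac{1}{187}\right)\right) - 122577 - 449 \left(\left(-36\right) \left(- \frac{1}{187}\right)\right)} = \frac{13500}{-103740 - \frac{13680}{187} - 122577 - \frac{16164}{187}} = \frac{13500}{- \frac{42351123}{187}} = 13500 \left(- \frac{187}{42351123}\right) = - \frac{841500}{14117041}$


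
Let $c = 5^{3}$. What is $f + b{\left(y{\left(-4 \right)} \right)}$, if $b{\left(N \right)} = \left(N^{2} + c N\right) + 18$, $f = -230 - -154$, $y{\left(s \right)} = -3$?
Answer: $-424$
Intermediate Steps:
$c = 125$
$f = -76$ ($f = -230 + 154 = -76$)
$b{\left(N \right)} = 18 + N^{2} + 125 N$ ($b{\left(N \right)} = \left(N^{2} + 125 N\right) + 18 = 18 + N^{2} + 125 N$)
$f + b{\left(y{\left(-4 \right)} \right)} = -76 + \left(18 + \left(-3\right)^{2} + 125 \left(-3\right)\right) = -76 + \left(18 + 9 - 375\right) = -76 - 348 = -424$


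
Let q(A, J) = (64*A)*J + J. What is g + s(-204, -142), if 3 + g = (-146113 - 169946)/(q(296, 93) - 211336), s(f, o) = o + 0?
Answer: -225145664/1550549 ≈ -145.20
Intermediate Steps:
s(f, o) = o
q(A, J) = J + 64*A*J (q(A, J) = 64*A*J + J = J + 64*A*J)
g = -4967706/1550549 (g = -3 + (-146113 - 169946)/(93*(1 + 64*296) - 211336) = -3 - 316059/(93*(1 + 18944) - 211336) = -3 - 316059/(93*18945 - 211336) = -3 - 316059/(1761885 - 211336) = -3 - 316059/1550549 = -4967706/1550549 ≈ -3.2038)
g + s(-204, -142) = -4967706/1550549 - 142 = -225145664/1550549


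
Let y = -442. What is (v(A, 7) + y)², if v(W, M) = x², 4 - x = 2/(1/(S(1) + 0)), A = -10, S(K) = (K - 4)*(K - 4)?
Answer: 60516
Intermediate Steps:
S(K) = (-4 + K)² (S(K) = (-4 + K)*(-4 + K) = (-4 + K)²)
x = -14 (x = 4 - 2/(1/((-4 + 1)² + 0)) = 4 - 2/(1/((-3)² + 0)) = 4 - 2/(1/(9 + 0)) = 4 - 2/(1/9) = 4 - 2/⅑ = 4 - 2*9 = 4 - 1*18 = 4 - 18 = -14)
v(W, M) = 196 (v(W, M) = (-14)² = 196)
(v(A, 7) + y)² = (196 - 442)² = (-246)² = 60516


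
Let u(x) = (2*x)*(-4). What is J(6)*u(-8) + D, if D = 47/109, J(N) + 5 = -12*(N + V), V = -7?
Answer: 48879/109 ≈ 448.43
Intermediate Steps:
J(N) = 79 - 12*N (J(N) = -5 - 12*(N - 7) = -5 - 12*(-7 + N) = -5 + (84 - 12*N) = 79 - 12*N)
D = 47/109 (D = 47*(1/109) = 47/109 ≈ 0.43119)
u(x) = -8*x
J(6)*u(-8) + D = (79 - 12*6)*(-8*(-8)) + 47/109 = (79 - 72)*64 + 47/109 = 7*64 + 47/109 = 448 + 47/109 = 48879/109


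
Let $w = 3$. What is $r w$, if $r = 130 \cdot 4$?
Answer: $1560$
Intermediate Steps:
$r = 520$
$r w = 520 \cdot 3 = 1560$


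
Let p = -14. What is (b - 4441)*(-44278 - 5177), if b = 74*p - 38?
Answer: 272744325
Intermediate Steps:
b = -1074 (b = 74*(-14) - 38 = -1036 - 38 = -1074)
(b - 4441)*(-44278 - 5177) = (-1074 - 4441)*(-44278 - 5177) = -5515*(-49455) = 272744325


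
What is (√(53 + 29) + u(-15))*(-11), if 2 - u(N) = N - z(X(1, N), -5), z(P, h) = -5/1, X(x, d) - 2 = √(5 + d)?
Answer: -132 - 11*√82 ≈ -231.61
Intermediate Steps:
X(x, d) = 2 + √(5 + d)
z(P, h) = -5 (z(P, h) = -5*1 = -5)
u(N) = -3 - N (u(N) = 2 - (N - 1*(-5)) = 2 - (N + 5) = 2 - (5 + N) = 2 + (-5 - N) = -3 - N)
(√(53 + 29) + u(-15))*(-11) = (√(53 + 29) + (-3 - 1*(-15)))*(-11) = (√82 + (-3 + 15))*(-11) = (√82 + 12)*(-11) = (12 + √82)*(-11) = -132 - 11*√82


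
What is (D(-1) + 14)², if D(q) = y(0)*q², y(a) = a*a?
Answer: 196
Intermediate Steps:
y(a) = a²
D(q) = 0 (D(q) = 0²*q² = 0*q² = 0)
(D(-1) + 14)² = (0 + 14)² = 14² = 196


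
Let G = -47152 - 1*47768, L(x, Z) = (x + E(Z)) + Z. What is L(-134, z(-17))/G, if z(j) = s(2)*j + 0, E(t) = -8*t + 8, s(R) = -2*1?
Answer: 13/3390 ≈ 0.0038348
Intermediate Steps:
s(R) = -2
E(t) = 8 - 8*t
z(j) = -2*j (z(j) = -2*j + 0 = -2*j)
L(x, Z) = 8 + x - 7*Z (L(x, Z) = (x + (8 - 8*Z)) + Z = (8 + x - 8*Z) + Z = 8 + x - 7*Z)
G = -94920 (G = -47152 - 47768 = -94920)
L(-134, z(-17))/G = (8 - 134 - (-14)*(-17))/(-94920) = (8 - 134 - 7*34)*(-1/94920) = (8 - 134 - 238)*(-1/94920) = -364*(-1/94920) = 13/3390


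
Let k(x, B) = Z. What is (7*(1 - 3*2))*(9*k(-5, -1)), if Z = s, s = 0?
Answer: 0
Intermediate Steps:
Z = 0
k(x, B) = 0
(7*(1 - 3*2))*(9*k(-5, -1)) = (7*(1 - 3*2))*(9*0) = (7*(1 - 6))*0 = (7*(-5))*0 = -35*0 = 0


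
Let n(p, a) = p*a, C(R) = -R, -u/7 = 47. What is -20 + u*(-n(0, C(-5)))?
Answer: -20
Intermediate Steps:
u = -329 (u = -7*47 = -329)
n(p, a) = a*p
-20 + u*(-n(0, C(-5))) = -20 - (-329)*-1*(-5)*0 = -20 - (-329)*5*0 = -20 - (-329)*0 = -20 - 329*0 = -20 + 0 = -20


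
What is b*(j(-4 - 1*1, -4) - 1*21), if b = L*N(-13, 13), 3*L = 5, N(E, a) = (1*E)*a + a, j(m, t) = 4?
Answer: 4420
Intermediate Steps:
N(E, a) = a + E*a (N(E, a) = E*a + a = a + E*a)
L = 5/3 (L = (⅓)*5 = 5/3 ≈ 1.6667)
b = -260 (b = 5*(13*(1 - 13))/3 = 5*(13*(-12))/3 = (5/3)*(-156) = -260)
b*(j(-4 - 1*1, -4) - 1*21) = -260*(4 - 1*21) = -260*(4 - 21) = -260*(-17) = 4420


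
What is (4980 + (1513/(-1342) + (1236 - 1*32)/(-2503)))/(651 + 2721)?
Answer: 16722546673/11326635672 ≈ 1.4764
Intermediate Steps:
(4980 + (1513/(-1342) + (1236 - 1*32)/(-2503)))/(651 + 2721) = (4980 + (1513*(-1/1342) + (1236 - 32)*(-1/2503)))/3372 = (4980 + (-1513/1342 + 1204*(-1/2503)))*(1/3372) = (4980 + (-1513/1342 - 1204/2503))*(1/3372) = (4980 - 5402807/3359026)*(1/3372) = (16722546673/3359026)*(1/3372) = 16722546673/11326635672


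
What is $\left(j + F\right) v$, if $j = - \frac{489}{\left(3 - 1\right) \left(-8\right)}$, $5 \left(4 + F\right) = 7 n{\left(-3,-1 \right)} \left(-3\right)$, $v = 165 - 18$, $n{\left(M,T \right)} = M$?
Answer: $\frac{460551}{80} \approx 5756.9$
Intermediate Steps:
$v = 147$ ($v = 165 - 18 = 147$)
$F = \frac{43}{5}$ ($F = -4 + \frac{7 \left(-3\right) \left(-3\right)}{5} = -4 + \frac{\left(-21\right) \left(-3\right)}{5} = -4 + \frac{1}{5} \cdot 63 = -4 + \frac{63}{5} = \frac{43}{5} \approx 8.6$)
$j = \frac{489}{16}$ ($j = - \frac{489}{2 \left(-8\right)} = - \frac{489}{-16} = \left(-489\right) \left(- \frac{1}{16}\right) = \frac{489}{16} \approx 30.563$)
$\left(j + F\right) v = \left(\frac{489}{16} + \frac{43}{5}\right) 147 = \frac{3133}{80} \cdot 147 = \frac{460551}{80}$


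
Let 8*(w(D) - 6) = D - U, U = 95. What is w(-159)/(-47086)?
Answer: 103/188344 ≈ 0.00054687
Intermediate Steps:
w(D) = -47/8 + D/8 (w(D) = 6 + (D - 1*95)/8 = 6 + (D - 95)/8 = 6 + (-95 + D)/8 = 6 + (-95/8 + D/8) = -47/8 + D/8)
w(-159)/(-47086) = (-47/8 + (1/8)*(-159))/(-47086) = (-47/8 - 159/8)*(-1/47086) = -103/4*(-1/47086) = 103/188344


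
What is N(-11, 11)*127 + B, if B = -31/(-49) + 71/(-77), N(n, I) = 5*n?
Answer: -3765071/539 ≈ -6985.3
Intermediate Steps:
B = -156/539 (B = -31*(-1/49) + 71*(-1/77) = 31/49 - 71/77 = -156/539 ≈ -0.28942)
N(-11, 11)*127 + B = (5*(-11))*127 - 156/539 = -55*127 - 156/539 = -6985 - 156/539 = -3765071/539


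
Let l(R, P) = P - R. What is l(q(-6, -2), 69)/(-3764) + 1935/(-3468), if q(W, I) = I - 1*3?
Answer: -628331/1087796 ≈ -0.57762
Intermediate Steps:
q(W, I) = -3 + I (q(W, I) = I - 3 = -3 + I)
l(q(-6, -2), 69)/(-3764) + 1935/(-3468) = (69 - (-3 - 2))/(-3764) + 1935/(-3468) = (69 - 1*(-5))*(-1/3764) + 1935*(-1/3468) = (69 + 5)*(-1/3764) - 645/1156 = 74*(-1/3764) - 645/1156 = -37/1882 - 645/1156 = -628331/1087796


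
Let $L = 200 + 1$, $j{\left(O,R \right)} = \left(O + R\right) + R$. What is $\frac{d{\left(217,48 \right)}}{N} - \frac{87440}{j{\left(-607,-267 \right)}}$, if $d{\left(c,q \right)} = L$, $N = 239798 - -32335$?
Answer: $\frac{7931846287}{103501251} \approx 76.635$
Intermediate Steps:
$N = 272133$ ($N = 239798 + 32335 = 272133$)
$j{\left(O,R \right)} = O + 2 R$
$L = 201$
$d{\left(c,q \right)} = 201$
$\frac{d{\left(217,48 \right)}}{N} - \frac{87440}{j{\left(-607,-267 \right)}} = \frac{201}{272133} - \frac{87440}{-607 + 2 \left(-267\right)} = 201 \cdot \frac{1}{272133} - \frac{87440}{-607 - 534} = \frac{67}{90711} - \frac{87440}{-1141} = \frac{67}{90711} - - \frac{87440}{1141} = \frac{67}{90711} + \frac{87440}{1141} = \frac{7931846287}{103501251}$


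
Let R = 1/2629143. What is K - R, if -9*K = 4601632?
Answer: -448086983755/876381 ≈ -5.1129e+5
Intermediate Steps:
K = -4601632/9 (K = -⅑*4601632 = -4601632/9 ≈ -5.1129e+5)
R = 1/2629143 ≈ 3.8035e-7
K - R = -4601632/9 - 1*1/2629143 = -4601632/9 - 1/2629143 = -448086983755/876381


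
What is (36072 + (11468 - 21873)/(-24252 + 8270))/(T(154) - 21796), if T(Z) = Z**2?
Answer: 576513109/30685440 ≈ 18.788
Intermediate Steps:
(36072 + (11468 - 21873)/(-24252 + 8270))/(T(154) - 21796) = (36072 + (11468 - 21873)/(-24252 + 8270))/(154**2 - 21796) = (36072 - 10405/(-15982))/(23716 - 21796) = (36072 - 10405*(-1/15982))/1920 = (36072 + 10405/15982)*(1/1920) = (576513109/15982)*(1/1920) = 576513109/30685440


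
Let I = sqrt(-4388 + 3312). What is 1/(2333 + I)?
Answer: 2333/5443965 - 2*I*sqrt(269)/5443965 ≈ 0.00042855 - 6.0255e-6*I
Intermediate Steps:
I = 2*I*sqrt(269) (I = sqrt(-1076) = 2*I*sqrt(269) ≈ 32.802*I)
1/(2333 + I) = 1/(2333 + 2*I*sqrt(269))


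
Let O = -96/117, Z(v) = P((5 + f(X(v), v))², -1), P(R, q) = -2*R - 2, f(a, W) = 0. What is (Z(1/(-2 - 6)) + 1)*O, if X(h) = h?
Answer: 544/13 ≈ 41.846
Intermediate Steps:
P(R, q) = -2 - 2*R
Z(v) = -52 (Z(v) = -2 - 2*(5 + 0)² = -2 - 2*5² = -2 - 2*25 = -2 - 50 = -52)
O = -32/39 (O = -96*1/117 = -32/39 ≈ -0.82051)
(Z(1/(-2 - 6)) + 1)*O = (-52 + 1)*(-32/39) = -51*(-32/39) = 544/13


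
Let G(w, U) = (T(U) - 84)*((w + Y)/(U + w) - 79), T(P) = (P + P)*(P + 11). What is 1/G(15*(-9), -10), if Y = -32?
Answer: 145/1173952 ≈ 0.00012351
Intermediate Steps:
T(P) = 2*P*(11 + P) (T(P) = (2*P)*(11 + P) = 2*P*(11 + P))
G(w, U) = (-84 + 2*U*(11 + U))*(-79 + (-32 + w)/(U + w)) (G(w, U) = (2*U*(11 + U) - 84)*((w - 32)/(U + w) - 79) = (-84 + 2*U*(11 + U))*((-32 + w)/(U + w) - 79) = (-84 + 2*U*(11 + U))*(-79 + (-32 + w)/(U + w)))
1/G(15*(-9), -10) = 1/(2*(1344 - 901*(-10)² - 79*(-10)³ + 2966*(-10) + 3276*(15*(-9)) - 858*(-10)*15*(-9) - 78*15*(-9)*(-10)²)/(-10 + 15*(-9))) = 1/(2*(1344 - 901*100 - 79*(-1000) - 29660 + 3276*(-135) - 858*(-10)*(-135) - 78*(-135)*100)/(-10 - 135)) = 1/(2*(1344 - 90100 + 79000 - 29660 - 442260 - 1158300 + 1053000)/(-145)) = 1/(2*(-1/145)*(-586976)) = 1/(1173952/145) = 145/1173952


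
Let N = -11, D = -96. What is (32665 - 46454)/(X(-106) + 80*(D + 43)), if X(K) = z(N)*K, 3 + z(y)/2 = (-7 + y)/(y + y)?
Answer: 151679/41552 ≈ 3.6503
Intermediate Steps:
z(y) = -6 + (-7 + y)/y (z(y) = -6 + 2*((-7 + y)/(y + y)) = -6 + 2*((-7 + y)/((2*y))) = -6 + 2*((-7 + y)*(1/(2*y))) = -6 + 2*((-7 + y)/(2*y)) = -6 + (-7 + y)/y)
X(K) = -48*K/11 (X(K) = (-5 - 7/(-11))*K = (-5 - 7*(-1/11))*K = (-5 + 7/11)*K = -48*K/11)
(32665 - 46454)/(X(-106) + 80*(D + 43)) = (32665 - 46454)/(-48/11*(-106) + 80*(-96 + 43)) = -13789/(5088/11 + 80*(-53)) = -13789/(5088/11 - 4240) = -13789/(-41552/11) = -13789*(-11/41552) = 151679/41552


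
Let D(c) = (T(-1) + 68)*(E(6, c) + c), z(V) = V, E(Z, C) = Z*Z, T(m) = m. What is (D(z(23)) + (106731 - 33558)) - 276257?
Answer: -199131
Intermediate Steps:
E(Z, C) = Z**2
D(c) = 2412 + 67*c (D(c) = (-1 + 68)*(6**2 + c) = 67*(36 + c) = 2412 + 67*c)
(D(z(23)) + (106731 - 33558)) - 276257 = ((2412 + 67*23) + (106731 - 33558)) - 276257 = ((2412 + 1541) + 73173) - 276257 = (3953 + 73173) - 276257 = 77126 - 276257 = -199131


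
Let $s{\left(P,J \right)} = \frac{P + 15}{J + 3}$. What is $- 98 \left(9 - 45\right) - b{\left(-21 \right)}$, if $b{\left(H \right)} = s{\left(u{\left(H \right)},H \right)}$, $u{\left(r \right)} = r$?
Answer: $\frac{10583}{3} \approx 3527.7$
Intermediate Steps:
$s{\left(P,J \right)} = \frac{15 + P}{3 + J}$
$b{\left(H \right)} = \frac{15 + H}{3 + H}$
$- 98 \left(9 - 45\right) - b{\left(-21 \right)} = - 98 \left(9 - 45\right) - \frac{15 - 21}{3 - 21} = \left(-98\right) \left(-36\right) - \frac{1}{-18} \left(-6\right) = 3528 - \left(- \frac{1}{18}\right) \left(-6\right) = 3528 - \frac{1}{3} = \frac{10583}{3}$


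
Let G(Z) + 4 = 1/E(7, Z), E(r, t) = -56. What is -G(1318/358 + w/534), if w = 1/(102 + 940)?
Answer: 225/56 ≈ 4.0179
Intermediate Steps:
w = 1/1042 ≈ 0.00095969
G(Z) = -225/56 (G(Z) = -4 + 1/(-56) = -4 - 1/56 = -225/56)
-G(1318/358 + w/534) = -1*(-225/56) = 225/56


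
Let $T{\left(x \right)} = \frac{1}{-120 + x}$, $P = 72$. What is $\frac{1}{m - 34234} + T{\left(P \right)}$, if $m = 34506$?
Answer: $- \frac{7}{408} \approx -0.017157$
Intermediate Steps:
$\frac{1}{m - 34234} + T{\left(P \right)} = \frac{1}{34506 - 34234} + \frac{1}{-120 + 72} = \frac{1}{272} + \frac{1}{-48} = \frac{1}{272} - \frac{1}{48} = - \frac{7}{408}$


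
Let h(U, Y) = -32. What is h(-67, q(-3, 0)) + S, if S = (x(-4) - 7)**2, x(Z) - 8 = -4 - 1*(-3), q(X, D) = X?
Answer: -32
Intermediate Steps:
x(Z) = 7 (x(Z) = 8 + (-4 - 1*(-3)) = 8 + (-4 + 3) = 8 - 1 = 7)
S = 0 (S = (7 - 7)**2 = 0**2 = 0)
h(-67, q(-3, 0)) + S = -32 + 0 = -32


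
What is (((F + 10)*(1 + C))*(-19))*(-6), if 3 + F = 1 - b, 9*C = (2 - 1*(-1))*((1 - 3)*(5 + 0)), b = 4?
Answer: -1064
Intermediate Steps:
C = -10/3 (C = ((2 - 1*(-1))*((1 - 3)*(5 + 0)))/9 = ((2 + 1)*(-2*5))/9 = (3*(-10))/9 = (⅑)*(-30) = -10/3 ≈ -3.3333)
F = -6 (F = -3 + (1 - 1*4) = -3 + (1 - 4) = -3 - 3 = -6)
(((F + 10)*(1 + C))*(-19))*(-6) = (((-6 + 10)*(1 - 10/3))*(-19))*(-6) = ((4*(-7/3))*(-19))*(-6) = -28/3*(-19)*(-6) = (532/3)*(-6) = -1064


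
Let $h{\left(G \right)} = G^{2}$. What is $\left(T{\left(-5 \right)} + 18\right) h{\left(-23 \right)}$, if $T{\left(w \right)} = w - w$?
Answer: $9522$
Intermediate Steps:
$T{\left(w \right)} = 0$
$\left(T{\left(-5 \right)} + 18\right) h{\left(-23 \right)} = \left(0 + 18\right) \left(-23\right)^{2} = 18 \cdot 529 = 9522$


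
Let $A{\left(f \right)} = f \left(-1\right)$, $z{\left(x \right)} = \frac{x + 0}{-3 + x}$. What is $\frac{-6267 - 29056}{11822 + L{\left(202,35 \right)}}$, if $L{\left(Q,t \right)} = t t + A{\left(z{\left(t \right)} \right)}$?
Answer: $- \frac{1130336}{417469} \approx -2.7076$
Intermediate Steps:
$z{\left(x \right)} = \frac{x}{-3 + x}$
$A{\left(f \right)} = - f$
$L{\left(Q,t \right)} = t^{2} - \frac{t}{-3 + t}$ ($L{\left(Q,t \right)} = t t - \frac{t}{-3 + t} = t^{2} - \frac{t}{-3 + t}$)
$\frac{-6267 - 29056}{11822 + L{\left(202,35 \right)}} = \frac{-6267 - 29056}{11822 + \frac{35 \left(-1 + 35 \left(-3 + 35\right)\right)}{-3 + 35}} = - \frac{35323}{11822 + \frac{35 \left(-1 + 35 \cdot 32\right)}{32}} = - \frac{35323}{11822 + 35 \cdot \frac{1}{32} \left(-1 + 1120\right)} = - \frac{35323}{11822 + 35 \cdot \frac{1}{32} \cdot 1119} = - \frac{35323}{11822 + \frac{39165}{32}} = - \frac{35323}{\frac{417469}{32}} = \left(-35323\right) \frac{32}{417469} = - \frac{1130336}{417469}$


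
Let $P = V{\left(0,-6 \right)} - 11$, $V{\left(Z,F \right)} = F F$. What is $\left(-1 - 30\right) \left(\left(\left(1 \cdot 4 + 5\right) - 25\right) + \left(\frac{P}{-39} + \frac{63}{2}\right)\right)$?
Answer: $- \frac{35929}{78} \approx -460.63$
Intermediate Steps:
$V{\left(Z,F \right)} = F^{2}$
$P = 25$ ($P = \left(-6\right)^{2} - 11 = 36 - 11 = 25$)
$\left(-1 - 30\right) \left(\left(\left(1 \cdot 4 + 5\right) - 25\right) + \left(\frac{P}{-39} + \frac{63}{2}\right)\right) = \left(-1 - 30\right) \left(\left(\left(1 \cdot 4 + 5\right) - 25\right) + \left(\frac{25}{-39} + \frac{63}{2}\right)\right) = \left(-1 - 30\right) \left(\left(\left(4 + 5\right) - 25\right) + \left(25 \left(- \frac{1}{39}\right) + 63 \cdot \frac{1}{2}\right)\right) = - 31 \left(\left(9 - 25\right) + \left(- \frac{25}{39} + \frac{63}{2}\right)\right) = - 31 \left(-16 + \frac{2407}{78}\right) = \left(-31\right) \frac{1159}{78} = - \frac{35929}{78}$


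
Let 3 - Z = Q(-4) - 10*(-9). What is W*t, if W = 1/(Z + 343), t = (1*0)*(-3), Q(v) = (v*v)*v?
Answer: 0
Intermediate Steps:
Q(v) = v³ (Q(v) = v²*v = v³)
Z = -23 (Z = 3 - ((-4)³ - 10*(-9)) = 3 - (-64 + 90) = 3 - 1*26 = 3 - 26 = -23)
t = 0 (t = 0*(-3) = 0)
W = 1/320 (W = 1/(-23 + 343) = 1/320 ≈ 0.0031250)
W*t = (1/320)*0 = 0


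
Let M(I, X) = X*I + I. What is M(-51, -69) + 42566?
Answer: 46034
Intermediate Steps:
M(I, X) = I + I*X (M(I, X) = I*X + I = I + I*X)
M(-51, -69) + 42566 = -51*(1 - 69) + 42566 = -51*(-68) + 42566 = 3468 + 42566 = 46034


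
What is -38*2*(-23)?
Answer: 1748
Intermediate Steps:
-38*2*(-23) = -76*(-23) = 1748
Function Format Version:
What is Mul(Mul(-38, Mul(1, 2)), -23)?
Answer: 1748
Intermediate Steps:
Mul(Mul(-38, Mul(1, 2)), -23) = Mul(Mul(-38, 2), -23) = Mul(-76, -23) = 1748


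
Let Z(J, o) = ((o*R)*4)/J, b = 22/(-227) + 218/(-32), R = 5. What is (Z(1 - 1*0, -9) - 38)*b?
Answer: 2735355/1816 ≈ 1506.3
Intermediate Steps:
b = -25095/3632 (b = 22*(-1/227) + 218*(-1/32) = -22/227 - 109/16 = -25095/3632 ≈ -6.9094)
Z(J, o) = 20*o/J (Z(J, o) = ((o*5)*4)/J = ((5*o)*4)/J = (20*o)/J = 20*o/J)
(Z(1 - 1*0, -9) - 38)*b = (20*(-9)/(1 - 1*0) - 38)*(-25095/3632) = (20*(-9)/(1 + 0) - 38)*(-25095/3632) = (20*(-9)/1 - 38)*(-25095/3632) = (20*(-9)*1 - 38)*(-25095/3632) = (-180 - 38)*(-25095/3632) = -218*(-25095/3632) = 2735355/1816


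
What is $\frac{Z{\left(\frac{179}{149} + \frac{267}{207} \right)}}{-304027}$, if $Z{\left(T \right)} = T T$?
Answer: $- \frac{655974544}{32135338015947} \approx -2.0413 \cdot 10^{-5}$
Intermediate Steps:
$Z{\left(T \right)} = T^{2}$
$\frac{Z{\left(\frac{179}{149} + \frac{267}{207} \right)}}{-304027} = \frac{\left(\frac{179}{149} + \frac{267}{207}\right)^{2}}{-304027} = \left(179 \cdot \frac{1}{149} + 267 \cdot \frac{1}{207}\right)^{2} \left(- \frac{1}{304027}\right) = \left(\frac{179}{149} + \frac{89}{69}\right)^{2} \left(- \frac{1}{304027}\right) = \left(\frac{25612}{10281}\right)^{2} \left(- \frac{1}{304027}\right) = \frac{655974544}{105698961} \left(- \frac{1}{304027}\right) = - \frac{655974544}{32135338015947}$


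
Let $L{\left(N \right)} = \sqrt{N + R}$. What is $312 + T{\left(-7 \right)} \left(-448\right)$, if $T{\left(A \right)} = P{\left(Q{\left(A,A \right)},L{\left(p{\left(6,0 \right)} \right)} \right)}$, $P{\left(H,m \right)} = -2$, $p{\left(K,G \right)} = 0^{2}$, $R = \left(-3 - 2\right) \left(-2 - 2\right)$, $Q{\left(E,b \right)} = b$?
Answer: $1208$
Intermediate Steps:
$R = 20$ ($R = \left(-5\right) \left(-4\right) = 20$)
$p{\left(K,G \right)} = 0$
$L{\left(N \right)} = \sqrt{20 + N}$ ($L{\left(N \right)} = \sqrt{N + 20} = \sqrt{20 + N}$)
$T{\left(A \right)} = -2$
$312 + T{\left(-7 \right)} \left(-448\right) = 312 - -896 = 312 + 896 = 1208$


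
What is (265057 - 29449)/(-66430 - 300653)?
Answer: -78536/122361 ≈ -0.64184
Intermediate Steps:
(265057 - 29449)/(-66430 - 300653) = 235608/(-367083) = 235608*(-1/367083) = -78536/122361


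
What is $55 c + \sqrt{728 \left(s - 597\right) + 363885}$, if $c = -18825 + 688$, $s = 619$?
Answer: $-997535 + \sqrt{379901} \approx -9.9692 \cdot 10^{5}$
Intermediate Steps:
$c = -18137$
$55 c + \sqrt{728 \left(s - 597\right) + 363885} = 55 \left(-18137\right) + \sqrt{728 \left(619 - 597\right) + 363885} = -997535 + \sqrt{728 \cdot 22 + 363885} = -997535 + \sqrt{16016 + 363885} = -997535 + \sqrt{379901}$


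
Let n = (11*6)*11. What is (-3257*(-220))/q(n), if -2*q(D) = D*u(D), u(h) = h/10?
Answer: -325700/11979 ≈ -27.189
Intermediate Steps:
u(h) = h/10 (u(h) = h*(⅒) = h/10)
n = 726 (n = 66*11 = 726)
q(D) = -D²/20 (q(D) = -D*D/10/2 = -D²/20)
(-3257*(-220))/q(n) = (-3257*(-220))/((-1/20*726²)) = 716540/((-1/20*527076)) = 716540/(-131769/5) = 716540*(-5/131769) = -325700/11979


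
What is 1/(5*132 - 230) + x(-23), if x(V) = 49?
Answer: 21071/430 ≈ 49.002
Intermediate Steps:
1/(5*132 - 230) + x(-23) = 1/(5*132 - 230) + 49 = 1/(660 - 230) + 49 = 1/430 + 49 = 21071/430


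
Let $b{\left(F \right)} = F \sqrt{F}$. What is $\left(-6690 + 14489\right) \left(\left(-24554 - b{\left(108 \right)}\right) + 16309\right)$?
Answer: $-64302755 - 5053752 \sqrt{3} \approx -7.3056 \cdot 10^{7}$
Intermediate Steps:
$b{\left(F \right)} = F^{\frac{3}{2}}$
$\left(-6690 + 14489\right) \left(\left(-24554 - b{\left(108 \right)}\right) + 16309\right) = \left(-6690 + 14489\right) \left(\left(-24554 - 108^{\frac{3}{2}}\right) + 16309\right) = 7799 \left(\left(-24554 - 648 \sqrt{3}\right) + 16309\right) = 7799 \left(-8245 - 648 \sqrt{3}\right) = -64302755 - 5053752 \sqrt{3}$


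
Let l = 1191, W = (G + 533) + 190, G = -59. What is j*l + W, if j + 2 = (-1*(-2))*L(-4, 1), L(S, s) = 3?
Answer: 5428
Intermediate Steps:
W = 664 (W = (-59 + 533) + 190 = 474 + 190 = 664)
j = 4 (j = -2 - 1*(-2)*3 = -2 + 2*3 = -2 + 6 = 4)
j*l + W = 4*1191 + 664 = 4764 + 664 = 5428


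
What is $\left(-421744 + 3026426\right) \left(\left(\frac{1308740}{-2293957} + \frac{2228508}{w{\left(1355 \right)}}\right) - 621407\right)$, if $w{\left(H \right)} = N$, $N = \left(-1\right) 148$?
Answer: $- \frac{140707183786474532524}{84876409} \approx -1.6578 \cdot 10^{12}$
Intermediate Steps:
$N = -148$
$w{\left(H \right)} = -148$
$\left(-421744 + 3026426\right) \left(\left(\frac{1308740}{-2293957} + \frac{2228508}{w{\left(1355 \right)}}\right) - 621407\right) = \left(-421744 + 3026426\right) \left(\left(\frac{1308740}{-2293957} + \frac{2228508}{-148}\right) - 621407\right) = 2604682 \left(\left(1308740 \left(- \frac{1}{2293957}\right) + 2228508 \left(- \frac{1}{148}\right)\right) - 621407\right) = 2604682 \left(\left(- \frac{1308740}{2293957} - \frac{557127}{37}\right) - 621407\right) = 2604682 \left(- \frac{1278073804919}{84876409} - 621407\right) = 2604682 \left(- \frac{54020868492382}{84876409}\right) = - \frac{140707183786474532524}{84876409}$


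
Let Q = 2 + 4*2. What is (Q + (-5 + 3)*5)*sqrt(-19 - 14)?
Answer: 0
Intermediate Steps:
Q = 10 (Q = 2 + 8 = 10)
(Q + (-5 + 3)*5)*sqrt(-19 - 14) = (10 + (-5 + 3)*5)*sqrt(-19 - 14) = (10 - 2*5)*sqrt(-33) = (10 - 10)*(I*sqrt(33)) = 0*(I*sqrt(33)) = 0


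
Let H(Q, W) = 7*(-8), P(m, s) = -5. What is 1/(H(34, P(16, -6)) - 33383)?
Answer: -1/33439 ≈ -2.9905e-5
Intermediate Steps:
H(Q, W) = -56
1/(H(34, P(16, -6)) - 33383) = 1/(-56 - 33383) = 1/(-33439) = -1/33439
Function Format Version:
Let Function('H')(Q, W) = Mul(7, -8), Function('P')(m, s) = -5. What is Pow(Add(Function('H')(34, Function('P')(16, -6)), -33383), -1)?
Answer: Rational(-1, 33439) ≈ -2.9905e-5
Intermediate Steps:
Function('H')(Q, W) = -56
Pow(Add(Function('H')(34, Function('P')(16, -6)), -33383), -1) = Pow(Add(-56, -33383), -1) = Pow(-33439, -1) = Rational(-1, 33439)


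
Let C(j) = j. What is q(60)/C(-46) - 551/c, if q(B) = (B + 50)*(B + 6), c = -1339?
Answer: -4847897/30797 ≈ -157.41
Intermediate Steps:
q(B) = (6 + B)*(50 + B) (q(B) = (50 + B)*(6 + B) = (6 + B)*(50 + B))
q(60)/C(-46) - 551/c = (300 + 60² + 56*60)/(-46) - 551/(-1339) = (300 + 3600 + 3360)*(-1/46) - 551*(-1/1339) = 7260*(-1/46) + 551/1339 = -3630/23 + 551/1339 = -4847897/30797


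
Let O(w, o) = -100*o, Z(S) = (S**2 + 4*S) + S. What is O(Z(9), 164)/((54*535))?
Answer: -1640/2889 ≈ -0.56767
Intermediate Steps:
Z(S) = S**2 + 5*S
O(Z(9), 164)/((54*535)) = (-100*164)/((54*535)) = -16400/28890 = -16400*1/28890 = -1640/2889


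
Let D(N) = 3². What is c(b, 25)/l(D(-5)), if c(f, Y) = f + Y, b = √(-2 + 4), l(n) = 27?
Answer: 25/27 + √2/27 ≈ 0.97830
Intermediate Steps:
D(N) = 9
b = √2 ≈ 1.4142
c(f, Y) = Y + f
c(b, 25)/l(D(-5)) = (25 + √2)/27 = (25 + √2)*(1/27) = 25/27 + √2/27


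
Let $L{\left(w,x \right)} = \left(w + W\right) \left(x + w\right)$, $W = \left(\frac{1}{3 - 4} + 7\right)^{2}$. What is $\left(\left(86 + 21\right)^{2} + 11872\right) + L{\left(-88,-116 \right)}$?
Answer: $33929$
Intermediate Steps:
$W = 36$ ($W = \left(\frac{1}{-1} + 7\right)^{2} = \left(-1 + 7\right)^{2} = 6^{2} = 36$)
$L{\left(w,x \right)} = \left(36 + w\right) \left(w + x\right)$ ($L{\left(w,x \right)} = \left(w + 36\right) \left(x + w\right) = \left(36 + w\right) \left(w + x\right)$)
$\left(\left(86 + 21\right)^{2} + 11872\right) + L{\left(-88,-116 \right)} = \left(\left(86 + 21\right)^{2} + 11872\right) + \left(\left(-88\right)^{2} + 36 \left(-88\right) + 36 \left(-116\right) - -10208\right) = \left(107^{2} + 11872\right) + \left(7744 - 3168 - 4176 + 10208\right) = \left(11449 + 11872\right) + 10608 = 23321 + 10608 = 33929$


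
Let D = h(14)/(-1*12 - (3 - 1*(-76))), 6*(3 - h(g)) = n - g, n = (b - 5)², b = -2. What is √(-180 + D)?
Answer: I*√53651598/546 ≈ 13.415*I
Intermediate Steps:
n = 49 (n = (-2 - 5)² = (-7)² = 49)
h(g) = -31/6 + g/6 (h(g) = 3 - (49 - g)/6 = 3 + (-49/6 + g/6) = -31/6 + g/6)
D = 17/546 (D = (-31/6 + (⅙)*14)/(-1*12 - (3 - 1*(-76))) = (-31/6 + 7/3)/(-12 - (3 + 76)) = -17/(6*(-12 - 1*79)) = -17/(6*(-12 - 79)) = -17/6/(-91) = -17/6*(-1/91) = 17/546 ≈ 0.031136)
√(-180 + D) = √(-180 + 17/546) = √(-98263/546) = I*√53651598/546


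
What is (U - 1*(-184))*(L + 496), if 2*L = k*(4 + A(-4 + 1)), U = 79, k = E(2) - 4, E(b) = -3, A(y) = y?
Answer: 259055/2 ≈ 1.2953e+5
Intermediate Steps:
k = -7 (k = -3 - 4 = -7)
L = -7/2 (L = (-7*(4 + (-4 + 1)))/2 = (-7*(4 - 3))/2 = (-7*1)/2 = (½)*(-7) = -7/2 ≈ -3.5000)
(U - 1*(-184))*(L + 496) = (79 - 1*(-184))*(-7/2 + 496) = (79 + 184)*(985/2) = 263*(985/2) = 259055/2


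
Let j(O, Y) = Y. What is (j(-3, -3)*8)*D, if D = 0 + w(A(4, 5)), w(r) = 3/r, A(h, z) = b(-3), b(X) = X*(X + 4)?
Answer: 24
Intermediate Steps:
b(X) = X*(4 + X)
A(h, z) = -3 (A(h, z) = -3*(4 - 3) = -3*1 = -3)
D = -1 (D = 0 + 3/(-3) = 0 + 3*(-⅓) = 0 - 1 = -1)
(j(-3, -3)*8)*D = -3*8*(-1) = -24*(-1) = 24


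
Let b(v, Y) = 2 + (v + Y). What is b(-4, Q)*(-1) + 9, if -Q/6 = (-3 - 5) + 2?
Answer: -25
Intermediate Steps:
Q = 36 (Q = -6*((-3 - 5) + 2) = -6*(-8 + 2) = -6*(-6) = 36)
b(v, Y) = 2 + Y + v (b(v, Y) = 2 + (Y + v) = 2 + Y + v)
b(-4, Q)*(-1) + 9 = (2 + 36 - 4)*(-1) + 9 = 34*(-1) + 9 = -34 + 9 = -25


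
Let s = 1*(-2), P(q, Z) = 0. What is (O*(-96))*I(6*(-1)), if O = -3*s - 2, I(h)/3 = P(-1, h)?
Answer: 0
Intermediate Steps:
s = -2
I(h) = 0 (I(h) = 3*0 = 0)
O = 4 (O = -3*(-2) - 2 = 6 - 2 = 4)
(O*(-96))*I(6*(-1)) = (4*(-96))*0 = -384*0 = 0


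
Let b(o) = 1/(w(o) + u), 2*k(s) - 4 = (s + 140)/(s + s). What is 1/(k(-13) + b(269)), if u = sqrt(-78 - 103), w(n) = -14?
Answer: -37596/18125 + 208*I*sqrt(181)/18125 ≈ -2.0743 + 0.15439*I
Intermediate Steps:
k(s) = 2 + (140 + s)/(4*s) (k(s) = 2 + ((s + 140)/(s + s))/2 = 2 + ((140 + s)/((2*s)))/2 = 2 + ((140 + s)*(1/(2*s)))/2 = 2 + ((140 + s)/(2*s))/2 = 2 + (140 + s)/(4*s))
u = I*sqrt(181) (u = sqrt(-181) = I*sqrt(181) ≈ 13.454*I)
b(o) = 1/(-14 + I*sqrt(181))
1/(k(-13) + b(269)) = 1/((9/4 + 35/(-13)) + (-14/377 - I*sqrt(181)/377)) = 1/((9/4 + 35*(-1/13)) + (-14/377 - I*sqrt(181)/377)) = 1/((9/4 - 35/13) + (-14/377 - I*sqrt(181)/377)) = 1/(-23/52 + (-14/377 - I*sqrt(181)/377)) = 1/(-723/1508 - I*sqrt(181)/377)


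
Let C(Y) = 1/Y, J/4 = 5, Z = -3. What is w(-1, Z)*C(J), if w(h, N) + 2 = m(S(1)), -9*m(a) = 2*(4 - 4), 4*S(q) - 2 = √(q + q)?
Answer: -⅒ ≈ -0.10000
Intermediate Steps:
J = 20 (J = 4*5 = 20)
S(q) = ½ + √2*√q/4 (S(q) = ½ + √(q + q)/4 = ½ + √(2*q)/4 = ½ + (√2*√q)/4 = ½ + √2*√q/4)
m(a) = 0 (m(a) = -2*(4 - 4)/9 = -2*0/9 = -⅑*0 = 0)
w(h, N) = -2 (w(h, N) = -2 + 0 = -2)
w(-1, Z)*C(J) = -2/20 = -2*1/20 = -⅒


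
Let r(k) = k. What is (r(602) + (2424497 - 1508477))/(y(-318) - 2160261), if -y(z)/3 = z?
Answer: -916622/2159307 ≈ -0.42450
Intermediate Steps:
y(z) = -3*z
(r(602) + (2424497 - 1508477))/(y(-318) - 2160261) = (602 + (2424497 - 1508477))/(-3*(-318) - 2160261) = (602 + 916020)/(954 - 2160261) = 916622/(-2159307) = 916622*(-1/2159307) = -916622/2159307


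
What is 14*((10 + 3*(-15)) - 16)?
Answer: -714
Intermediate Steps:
14*((10 + 3*(-15)) - 16) = 14*((10 - 45) - 16) = 14*(-35 - 16) = 14*(-51) = -714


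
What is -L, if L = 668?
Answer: -668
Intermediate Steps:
-L = -1*668 = -668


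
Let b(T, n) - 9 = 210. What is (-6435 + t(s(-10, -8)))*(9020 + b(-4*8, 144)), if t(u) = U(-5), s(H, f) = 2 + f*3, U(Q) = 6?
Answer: -59397531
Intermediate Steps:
b(T, n) = 219 (b(T, n) = 9 + 210 = 219)
s(H, f) = 2 + 3*f
t(u) = 6
(-6435 + t(s(-10, -8)))*(9020 + b(-4*8, 144)) = (-6435 + 6)*(9020 + 219) = -6429*9239 = -59397531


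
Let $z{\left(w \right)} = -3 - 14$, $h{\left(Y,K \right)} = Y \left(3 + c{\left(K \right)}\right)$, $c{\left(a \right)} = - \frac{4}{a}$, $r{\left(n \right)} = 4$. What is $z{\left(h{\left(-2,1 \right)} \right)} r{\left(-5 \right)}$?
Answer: $-68$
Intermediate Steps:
$h{\left(Y,K \right)} = Y \left(3 - \frac{4}{K}\right)$
$z{\left(w \right)} = -17$
$z{\left(h{\left(-2,1 \right)} \right)} r{\left(-5 \right)} = \left(-17\right) 4 = -68$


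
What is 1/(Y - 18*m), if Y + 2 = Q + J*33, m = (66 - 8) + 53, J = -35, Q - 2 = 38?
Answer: -1/3115 ≈ -0.00032103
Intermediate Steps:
Q = 40 (Q = 2 + 38 = 40)
m = 111 (m = 58 + 53 = 111)
Y = -1117 (Y = -2 + (40 - 35*33) = -2 + (40 - 1155) = -2 - 1115 = -1117)
1/(Y - 18*m) = 1/(-1117 - 18*111) = 1/(-1117 - 1998) = 1/(-3115) = -1/3115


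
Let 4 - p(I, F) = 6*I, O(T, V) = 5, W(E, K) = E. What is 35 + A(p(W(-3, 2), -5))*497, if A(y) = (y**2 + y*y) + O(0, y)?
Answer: 483616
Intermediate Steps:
p(I, F) = 4 - 6*I
A(y) = 5 + 2*y**2 (A(y) = (y**2 + y*y) + 5 = (y**2 + y**2) + 5 = 2*y**2 + 5 = 5 + 2*y**2)
35 + A(p(W(-3, 2), -5))*497 = 35 + (5 + 2*(4 - 6*(-3))**2)*497 = 35 + (5 + 2*(4 + 18)**2)*497 = 35 + (5 + 2*22**2)*497 = 35 + (5 + 2*484)*497 = 35 + (5 + 968)*497 = 35 + 973*497 = 35 + 483581 = 483616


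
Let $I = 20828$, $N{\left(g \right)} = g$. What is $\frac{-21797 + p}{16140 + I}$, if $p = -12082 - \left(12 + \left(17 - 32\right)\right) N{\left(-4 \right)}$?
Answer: $- \frac{33891}{36968} \approx -0.91677$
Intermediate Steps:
$p = -12094$ ($p = -12082 - \left(12 + \left(17 - 32\right)\right) \left(-4\right) = -12082 - \left(12 - 15\right) \left(-4\right) = -12082 - \left(-3\right) \left(-4\right) = -12082 - 12 = -12094$)
$\frac{-21797 + p}{16140 + I} = \frac{-21797 - 12094}{16140 + 20828} = - \frac{33891}{36968}$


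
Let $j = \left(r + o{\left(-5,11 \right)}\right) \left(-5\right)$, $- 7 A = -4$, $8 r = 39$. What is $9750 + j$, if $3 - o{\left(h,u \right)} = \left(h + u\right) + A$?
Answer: $\frac{545635}{56} \approx 9743.5$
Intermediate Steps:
$r = \frac{39}{8}$ ($r = \frac{1}{8} \cdot 39 = \frac{39}{8} \approx 4.875$)
$A = \frac{4}{7}$ ($A = \left(- \frac{1}{7}\right) \left(-4\right) = \frac{4}{7} \approx 0.57143$)
$o{\left(h,u \right)} = \frac{17}{7} - h - u$ ($o{\left(h,u \right)} = 3 - \left(\left(h + u\right) + \frac{4}{7}\right) = 3 - \left(\frac{4}{7} + h + u\right) = \frac{17}{7} - h - u$)
$j = - \frac{365}{56}$ ($j = \left(\frac{39}{8} - \frac{25}{7}\right) \left(-5\right) = \frac{73}{56} \left(-5\right) = - \frac{365}{56} \approx -6.5179$)
$9750 + j = 9750 - \frac{365}{56} = \frac{545635}{56}$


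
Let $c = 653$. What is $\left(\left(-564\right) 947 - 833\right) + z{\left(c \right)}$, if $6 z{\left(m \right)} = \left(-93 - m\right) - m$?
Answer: $- \frac{3211045}{6} \approx -5.3517 \cdot 10^{5}$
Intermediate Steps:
$z{\left(m \right)} = - \frac{31}{2} - \frac{m}{3}$ ($z{\left(m \right)} = \frac{\left(-93 - m\right) - m}{6} = \frac{-93 - 2 m}{6} = - \frac{31}{2} - \frac{m}{3}$)
$\left(\left(-564\right) 947 - 833\right) + z{\left(c \right)} = \left(\left(-564\right) 947 - 833\right) - \frac{1399}{6} = \left(-534108 - 833\right) - \frac{1399}{6} = -534941 - \frac{1399}{6} = - \frac{3211045}{6}$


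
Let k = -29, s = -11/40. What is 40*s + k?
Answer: -40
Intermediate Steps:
s = -11/40 (s = -11*1/40 = -11/40 ≈ -0.27500)
40*s + k = 40*(-11/40) - 29 = -11 - 29 = -40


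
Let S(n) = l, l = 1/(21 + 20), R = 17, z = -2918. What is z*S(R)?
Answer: -2918/41 ≈ -71.171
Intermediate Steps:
l = 1/41 ≈ 0.024390
S(n) = 1/41
z*S(R) = -2918*1/41 = -2918/41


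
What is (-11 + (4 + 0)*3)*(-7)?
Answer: -7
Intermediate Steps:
(-11 + (4 + 0)*3)*(-7) = (-11 + 4*3)*(-7) = (-11 + 12)*(-7) = 1*(-7) = -7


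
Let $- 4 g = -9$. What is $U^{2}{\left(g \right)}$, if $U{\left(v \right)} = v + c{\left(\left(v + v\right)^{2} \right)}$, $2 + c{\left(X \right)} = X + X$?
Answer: $\frac{26569}{16} \approx 1660.6$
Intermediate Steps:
$g = \frac{9}{4}$ ($g = \left(- \frac{1}{4}\right) \left(-9\right) = \frac{9}{4} \approx 2.25$)
$c{\left(X \right)} = -2 + 2 X$ ($c{\left(X \right)} = -2 + \left(X + X\right) = -2 + 2 X$)
$U{\left(v \right)} = -2 + v + 8 v^{2}$ ($U{\left(v \right)} = v + \left(-2 + 2 \left(v + v\right)^{2}\right) = v + \left(-2 + 2 \left(2 v\right)^{2}\right) = v + \left(-2 + 2 \cdot 4 v^{2}\right) = v + \left(-2 + 8 v^{2}\right) = -2 + v + 8 v^{2}$)
$U^{2}{\left(g \right)} = \left(-2 + \frac{9}{4} + 8 \left(\frac{9}{4}\right)^{2}\right)^{2} = \left(-2 + \frac{9}{4} + 8 \cdot \frac{81}{16}\right)^{2} = \left(-2 + \frac{9}{4} + \frac{81}{2}\right)^{2} = \left(\frac{163}{4}\right)^{2} = \frac{26569}{16}$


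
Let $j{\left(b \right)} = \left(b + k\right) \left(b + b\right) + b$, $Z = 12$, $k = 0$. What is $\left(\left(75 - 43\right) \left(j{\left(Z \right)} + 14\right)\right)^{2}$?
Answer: $100962304$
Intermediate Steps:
$j{\left(b \right)} = b + 2 b^{2}$ ($j{\left(b \right)} = \left(b + 0\right) \left(b + b\right) + b = b 2 b + b = 2 b^{2} + b = b + 2 b^{2}$)
$\left(\left(75 - 43\right) \left(j{\left(Z \right)} + 14\right)\right)^{2} = \left(\left(75 - 43\right) \left(12 \left(1 + 2 \cdot 12\right) + 14\right)\right)^{2} = \left(32 \left(12 \left(1 + 24\right) + 14\right)\right)^{2} = \left(32 \left(12 \cdot 25 + 14\right)\right)^{2} = \left(32 \left(300 + 14\right)\right)^{2} = \left(32 \cdot 314\right)^{2} = 10048^{2} = 100962304$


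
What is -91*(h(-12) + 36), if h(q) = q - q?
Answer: -3276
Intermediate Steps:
h(q) = 0
-91*(h(-12) + 36) = -91*(0 + 36) = -91*36 = -3276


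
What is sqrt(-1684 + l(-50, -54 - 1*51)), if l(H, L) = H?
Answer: 17*I*sqrt(6) ≈ 41.641*I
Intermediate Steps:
sqrt(-1684 + l(-50, -54 - 1*51)) = sqrt(-1684 - 50) = sqrt(-1734) = 17*I*sqrt(6)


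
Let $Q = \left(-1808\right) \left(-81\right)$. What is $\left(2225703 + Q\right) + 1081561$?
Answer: $3453712$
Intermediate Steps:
$Q = 146448$
$\left(2225703 + Q\right) + 1081561 = \left(2225703 + 146448\right) + 1081561 = 2372151 + 1081561 = 3453712$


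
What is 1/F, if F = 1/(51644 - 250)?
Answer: 51394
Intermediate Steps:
F = 1/51394 ≈ 1.9458e-5
1/F = 1/(1/51394) = 51394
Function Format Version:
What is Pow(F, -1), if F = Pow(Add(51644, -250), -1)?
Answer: 51394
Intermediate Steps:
F = Rational(1, 51394) (F = Pow(51394, -1) = Rational(1, 51394) ≈ 1.9458e-5)
Pow(F, -1) = Pow(Rational(1, 51394), -1) = 51394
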